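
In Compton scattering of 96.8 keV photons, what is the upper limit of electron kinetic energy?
26.5974 keV

Maximum energy transfer occurs at θ = 180° (backscattering).

Initial photon: E₀ = 96.8 keV → λ₀ = 12.8083 pm

Maximum Compton shift (at 180°):
Δλ_max = 2λ_C = 2 × 2.4263 = 4.8526 pm

Final wavelength:
λ' = 12.8083 + 4.8526 = 17.6609 pm

Minimum photon energy (maximum energy to electron):
E'_min = hc/λ' = 70.2026 keV

Maximum electron kinetic energy:
K_max = E₀ - E'_min = 96.8000 - 70.2026 = 26.5974 keV

(Intermediate values are shown rounded; full precision is carried through to the final answer.)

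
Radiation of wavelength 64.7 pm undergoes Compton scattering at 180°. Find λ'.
69.5526 pm

Using the Compton formula: λ' = λ + λ_C(1 − cos θ)

For θ = 180°, cos θ = -1 (exact) = -1.0000, so:
1 − cos 180° = 1 − (-1) = 2.0000

Δλ = λ_C × 2.0000 = 2.4263 × 2.0000 = 4.8526 pm

λ' = 64.7 + 4.8526 = 69.5526 pm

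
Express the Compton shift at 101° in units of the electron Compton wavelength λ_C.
1.1908 λ_C

The Compton shift formula is:
Δλ = λ_C(1 - cos θ)

Dividing both sides by λ_C:
Δλ/λ_C = 1 - cos θ

For θ = 101°:
Δλ/λ_C = 1 - cos(101°)
Δλ/λ_C = 1 - -0.1908
Δλ/λ_C = 1.1908

This means the shift is 1.1908 × λ_C = 2.8893 pm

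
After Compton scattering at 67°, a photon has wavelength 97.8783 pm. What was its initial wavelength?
96.4000 pm

From λ' = λ + Δλ, we have λ = λ' - Δλ

First calculate the Compton shift:
Δλ = λ_C(1 - cos θ)
Δλ = 2.4263 × (1 - cos(67°))
Δλ = 2.4263 × 0.6093
Δλ = 1.4783 pm

Initial wavelength:
λ = λ' - Δλ
λ = 97.8783 - 1.4783
λ = 96.4000 pm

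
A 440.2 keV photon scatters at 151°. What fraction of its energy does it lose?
0.6176 (or 61.76%)

Calculate initial and final photon energies:

Initial: E₀ = 440.2 keV → λ₀ = 2.8165 pm
Compton shift: Δλ = 4.5484 pm
Final wavelength: λ' = 7.3650 pm
Final energy: E' = 168.3435 keV

Fractional energy loss:
(E₀ - E')/E₀ = (440.2000 - 168.3435)/440.2000
= 271.8565/440.2000
= 0.6176
= 61.76%

(Intermediate values are shown rounded; full precision is carried through to the final answer.)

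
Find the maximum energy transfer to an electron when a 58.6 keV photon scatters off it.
10.9327 keV

Maximum energy transfer occurs at θ = 180° (backscattering).

Initial photon: E₀ = 58.6 keV → λ₀ = 21.1577 pm

Maximum Compton shift (at 180°):
Δλ_max = 2λ_C = 2 × 2.4263 = 4.8526 pm

Final wavelength:
λ' = 21.1577 + 4.8526 = 26.0103 pm

Minimum photon energy (maximum energy to electron):
E'_min = hc/λ' = 47.6673 keV

Maximum electron kinetic energy:
K_max = E₀ - E'_min = 58.6000 - 47.6673 = 10.9327 keV

(Intermediate values are shown rounded; full precision is carried through to the final answer.)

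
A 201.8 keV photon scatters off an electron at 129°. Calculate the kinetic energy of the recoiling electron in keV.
79.0087 keV

By energy conservation: K_e = E_initial - E_final

First find the scattered photon energy:
Initial wavelength: λ = hc/E = 6.1439 pm
Compton shift: Δλ = λ_C(1 - cos(129°)) = 3.9532 pm
Final wavelength: λ' = 6.1439 + 3.9532 = 10.0972 pm
Final photon energy: E' = hc/λ' = 122.7913 keV

Electron kinetic energy:
K_e = E - E' = 201.8000 - 122.7913 = 79.0087 keV

(Intermediate values are shown rounded; full precision is carried through to the final answer.)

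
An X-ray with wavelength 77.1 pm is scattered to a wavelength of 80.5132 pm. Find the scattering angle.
114.00°

First find the wavelength shift:
Δλ = λ' - λ = 80.5132 - 77.1 = 3.4132 pm

Using Δλ = λ_C(1 - cos θ), with λ_C = h/(m_e·c) ≈ 2.42631024 pm:
cos θ = 1 - Δλ/λ_C
cos θ = 1 - 3.4132/2.42631024
cos θ = -0.406745

θ = arccos(-0.406745)
θ = 114.00°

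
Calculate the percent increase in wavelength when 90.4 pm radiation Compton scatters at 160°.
5.2061%

Calculate the Compton shift:
Δλ = λ_C(1 - cos(160°))
Δλ = 2.4263 × (1 - cos(160°))
Δλ = 2.4263 × 1.9397
Δλ = 4.7063 pm

Percentage change:
(Δλ/λ₀) × 100 = (4.7063/90.4) × 100
= 5.2061%

(Intermediate values are shown rounded; full precision is carried through to the final answer.)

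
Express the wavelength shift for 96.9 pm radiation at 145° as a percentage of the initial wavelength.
4.5550%

Calculate the Compton shift:
Δλ = λ_C(1 - cos(145°))
Δλ = 2.4263 × (1 - cos(145°))
Δλ = 2.4263 × 1.8192
Δλ = 4.4138 pm

Percentage change:
(Δλ/λ₀) × 100 = (4.4138/96.9) × 100
= 4.5550%

(Intermediate values are shown rounded; full precision is carried through to the final answer.)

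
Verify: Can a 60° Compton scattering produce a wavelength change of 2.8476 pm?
No, inconsistent

Calculate the expected shift for θ = 60°:

Δλ_expected = λ_C(1 - cos(60°))
Δλ_expected = 2.4263 × (1 - cos(60°))
Δλ_expected = 2.4263 × 0.5000
Δλ_expected = 1.2132 pm

Given shift: 2.8476 pm
Expected shift: 1.2132 pm
Difference: 1.6345 pm

The values do not match. The given shift corresponds to θ ≈ 100.0°, not 60°.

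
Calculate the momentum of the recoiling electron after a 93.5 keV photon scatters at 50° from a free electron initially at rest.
4.1034e-23 kg·m/s

The electron is initially at rest, so by conservation of momentum:
p⃗_e = p⃗₀ − p⃗'  (incident photon momentum minus scattered photon momentum)

Photon momentum magnitudes (p = h/λ = E/c):
λ₀ = hc/E₀ = 13.2603 pm → p₀ = h/λ₀ = 4.9969e-23 kg·m/s
Δλ = λ_C(1 − cos 50°) = 0.8667 pm
λ' = 14.1271 pm → p' = h/λ' = 4.6903e-23 kg·m/s

The scattered photon makes angle θ = 50° with the incident direction, so by the law of cosines:
|p⃗_e|² = p₀² + p'² − 2p₀p'cos θ
|p⃗_e|² = (4.9969e-23)² + (4.6903e-23)² − 2·4.9969e-23·4.6903e-23·cos(50°)
|p⃗_e| = 4.1034e-23 kg·m/s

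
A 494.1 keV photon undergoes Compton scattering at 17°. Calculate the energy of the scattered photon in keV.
474.0704 keV

First convert energy to wavelength:
λ = hc/E, with hc ≈ 1239.842 keV·pm (i.e. 1239.842 eV·nm)

For E = 494.1 keV = 494100 eV:
λ = 1239.842 keV·pm / 494.1 keV
λ = 2.5093 pm

Calculate the Compton shift:
Δλ = λ_C(1 - cos(17°)) = 2.4263 × 0.0437
Δλ = 0.1060 pm

Final wavelength:
λ' = 2.5093 + 0.1060 = 2.6153 pm

Final energy:
E' = hc/λ' = 1239.842 / 2.6153 = 474.0704 keV

(Intermediate values are shown rounded; full precision is carried through to the final answer.)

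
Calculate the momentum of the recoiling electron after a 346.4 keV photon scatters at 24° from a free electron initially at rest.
7.5517e-23 kg·m/s

The electron is initially at rest, so by conservation of momentum:
p⃗_e = p⃗₀ − p⃗'  (incident photon momentum minus scattered photon momentum)

Photon momentum magnitudes (p = h/λ = E/c):
λ₀ = hc/E₀ = 3.5792 pm → p₀ = h/λ₀ = 1.8513e-22 kg·m/s
Δλ = λ_C(1 − cos 24°) = 0.2098 pm
λ' = 3.7890 pm → p' = h/λ' = 1.7488e-22 kg·m/s

The scattered photon makes angle θ = 24° with the incident direction, so by the law of cosines:
|p⃗_e|² = p₀² + p'² − 2p₀p'cos θ
|p⃗_e|² = (1.8513e-22)² + (1.7488e-22)² − 2·1.8513e-22·1.7488e-22·cos(24°)
|p⃗_e| = 7.5517e-23 kg·m/s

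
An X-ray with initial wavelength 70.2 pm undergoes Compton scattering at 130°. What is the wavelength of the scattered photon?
74.1859 pm

Using the Compton scattering formula:
λ' = λ + Δλ = λ + λ_C(1 - cos θ)

Given:
- Initial wavelength λ = 70.2 pm
- Scattering angle θ = 130°
- Compton wavelength λ_C ≈ 2.4263 pm

Calculate the shift:
Δλ = 2.4263 × (1 - cos(130°))
Δλ = 2.4263 × 1.6428
Δλ = 3.9859 pm

Final wavelength:
λ' = 70.2 + 3.9859 = 74.1859 pm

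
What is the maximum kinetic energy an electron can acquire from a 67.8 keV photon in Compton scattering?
14.2185 keV

Maximum energy transfer occurs at θ = 180° (backscattering).

Initial photon: E₀ = 67.8 keV → λ₀ = 18.2868 pm

Maximum Compton shift (at 180°):
Δλ_max = 2λ_C = 2 × 2.4263 = 4.8526 pm

Final wavelength:
λ' = 18.2868 + 4.8526 = 23.1394 pm

Minimum photon energy (maximum energy to electron):
E'_min = hc/λ' = 53.5815 keV

Maximum electron kinetic energy:
K_max = E₀ - E'_min = 67.8000 - 53.5815 = 14.2185 keV

(Intermediate values are shown rounded; full precision is carried through to the final answer.)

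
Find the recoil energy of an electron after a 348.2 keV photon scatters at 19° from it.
12.4639 keV

By energy conservation: K_e = E_initial - E_final

First find the scattered photon energy:
Initial wavelength: λ = hc/E = 3.5607 pm
Compton shift: Δλ = λ_C(1 - cos(19°)) = 0.1322 pm
Final wavelength: λ' = 3.5607 + 0.1322 = 3.6929 pm
Final photon energy: E' = hc/λ' = 335.7361 keV

Electron kinetic energy:
K_e = E - E' = 348.2000 - 335.7361 = 12.4639 keV

(Intermediate values are shown rounded; full precision is carried through to the final answer.)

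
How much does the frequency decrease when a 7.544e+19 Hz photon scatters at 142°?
3.937e+19 Hz (decrease)

Convert frequency to wavelength (c = 299792458 m/s):
λ₀ = c/f₀ = 299792458/7.544e+19 = 3.9739191e-12 m = 3.9739 pm

Calculate Compton shift:
Δλ = λ_C(1 - cos(142°)) = 4.3383 pm

Final wavelength:
λ' = λ₀ + Δλ = 3.9739 + 4.3383 = 8.3122 pm

Final frequency:
f' = c/λ' = 299792458/8.3121879e-12 = 3.6066612e+19 Hz

Frequency shift (decrease):
Δf = f₀ - f' = 7.544e+19 - 3.6066612e+19 = 3.937e+19 Hz

(Intermediate values are shown rounded; full precision is carried through to the final answer.)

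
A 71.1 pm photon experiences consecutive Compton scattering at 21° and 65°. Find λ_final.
72.6621 pm

Apply Compton shift twice:

First scattering at θ₁ = 21°:
Δλ₁ = λ_C(1 - cos(21°))
Δλ₁ = 2.4263 × 0.0664
Δλ₁ = 0.1612 pm

After first scattering:
λ₁ = 71.1 + 0.1612 = 71.2612 pm

Second scattering at θ₂ = 65°:
Δλ₂ = λ_C(1 - cos(65°))
Δλ₂ = 2.4263 × 0.5774
Δλ₂ = 1.4009 pm

Final wavelength:
λ₂ = 71.2612 + 1.4009 = 72.6621 pm

Total shift: Δλ_total = 0.1612 + 1.4009 = 1.5621 pm

(Intermediate values are shown rounded; full precision is carried through to the final answer.)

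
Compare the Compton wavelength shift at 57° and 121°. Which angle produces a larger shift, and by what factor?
121° produces the larger shift by a factor of 3.327

Calculate both shifts using Δλ = λ_C(1 - cos θ):

For θ₁ = 57°:
Δλ₁ = 2.4263 × (1 - cos(57°))
Δλ₁ = 2.4263 × 0.4554
Δλ₁ = 1.1048 pm

For θ₂ = 121°:
Δλ₂ = 2.4263 × (1 - cos(121°))
Δλ₂ = 2.4263 × 1.5150
Δλ₂ = 3.6760 pm

The 121° angle produces the larger shift.
Ratio: 3.6760/1.1048 = 3.327

(Intermediate values are shown rounded; full precision is carried through to the final answer.)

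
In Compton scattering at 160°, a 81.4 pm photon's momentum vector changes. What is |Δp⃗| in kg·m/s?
1.5595e-23 kg·m/s

Photon momentum magnitude is p = h/λ.

Initial momentum:
p₀ = h/λ = 6.6261e-34/8.1400e-11 = 8.1401e-24 kg·m/s

After scattering:
λ' = λ + Δλ = 81.4 + 4.7063 = 86.1063 pm
p' = h/λ' = 6.6261e-34/8.6106e-11 = 7.6952e-24 kg·m/s

Momentum is a vector; the scattered photon's direction makes angle θ = 160° with the incident direction. The magnitude of the vector change Δp⃗ = p⃗₀ − p⃗' is found from the law of cosines:
|Δp⃗|² = p₀² + p'² − 2p₀p'cos θ
|Δp⃗|² = (8.1401e-24)² + (7.6952e-24)² − 2·8.1401e-24·7.6952e-24·cos(160°)
|Δp⃗| = 1.5595e-23 kg·m/s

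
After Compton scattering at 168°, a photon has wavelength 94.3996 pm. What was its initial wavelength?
89.6000 pm

From λ' = λ + Δλ, we have λ = λ' - Δλ

First calculate the Compton shift:
Δλ = λ_C(1 - cos θ)
Δλ = 2.4263 × (1 - cos(168°))
Δλ = 2.4263 × 1.9781
Δλ = 4.7996 pm

Initial wavelength:
λ = λ' - Δλ
λ = 94.3996 - 4.7996
λ = 89.6000 pm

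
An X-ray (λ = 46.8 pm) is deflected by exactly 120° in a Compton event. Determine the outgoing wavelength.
50.4395 pm

Using the Compton formula: λ' = λ + λ_C(1 − cos θ)

For θ = 120°, cos θ = -1/2 (exact) = -0.5000, so:
1 − cos 120° = 1 − (-1/2) = 1.5000

Δλ = λ_C × 1.5000 = 2.4263 × 1.5000 = 3.6395 pm

λ' = 46.8 + 3.6395 = 50.4395 pm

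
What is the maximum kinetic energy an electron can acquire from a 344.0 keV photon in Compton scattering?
197.3913 keV

Maximum energy transfer occurs at θ = 180° (backscattering).

Initial photon: E₀ = 344.0 keV → λ₀ = 3.6042 pm

Maximum Compton shift (at 180°):
Δλ_max = 2λ_C = 2 × 2.4263 = 4.8526 pm

Final wavelength:
λ' = 3.6042 + 4.8526 = 8.4568 pm

Minimum photon energy (maximum energy to electron):
E'_min = hc/λ' = 146.6087 keV

Maximum electron kinetic energy:
K_max = E₀ - E'_min = 344.0000 - 146.6087 = 197.3913 keV

(Intermediate values are shown rounded; full precision is carried through to the final answer.)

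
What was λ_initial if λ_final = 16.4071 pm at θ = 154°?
11.8000 pm

From λ' = λ + Δλ, we have λ = λ' - Δλ

First calculate the Compton shift:
Δλ = λ_C(1 - cos θ)
Δλ = 2.4263 × (1 - cos(154°))
Δλ = 2.4263 × 1.8988
Δλ = 4.6071 pm

Initial wavelength:
λ = λ' - Δλ
λ = 16.4071 - 4.6071
λ = 11.8000 pm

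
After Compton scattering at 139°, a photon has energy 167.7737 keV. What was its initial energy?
395.8000 keV

Convert final energy to wavelength (hc ≈ 1239.842 keV·pm):
λ' = hc/E' = 1239.842 / 167.7737 = 7.3900 pm

Calculate the Compton shift:
Δλ = λ_C(1 - cos(139°))
Δλ = 2.4263 × (1 - cos(139°))
Δλ = 4.2575 pm

Initial wavelength:
λ = λ' - Δλ = 7.3900 - 4.2575 = 3.1325 pm

Initial energy:
E = hc/λ = 1239.842 / 3.1325 = 395.8000 keV

(Intermediate values are shown rounded; full precision is carried through to the final answer.)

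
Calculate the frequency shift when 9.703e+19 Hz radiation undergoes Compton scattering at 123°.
5.318e+19 Hz (decrease)

Convert frequency to wavelength (c = 299792458 m/s):
λ₀ = c/f₀ = 299792458/9.703e+19 = 3.0896883e-12 m = 3.0897 pm

Calculate Compton shift:
Δλ = λ_C(1 - cos(123°)) = 3.7478 pm

Final wavelength:
λ' = λ₀ + Δλ = 3.0897 + 3.7478 = 6.8375 pm

Final frequency:
f' = c/λ' = 299792458/6.8374618e-12 = 4.3845577e+19 Hz

Frequency shift (decrease):
Δf = f₀ - f' = 9.703e+19 - 4.3845577e+19 = 5.318e+19 Hz

(Intermediate values are shown rounded; full precision is carried through to the final answer.)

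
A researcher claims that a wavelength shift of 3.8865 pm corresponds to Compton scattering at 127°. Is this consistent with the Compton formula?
Yes, consistent

Calculate the expected shift for θ = 127°:

Δλ_expected = λ_C(1 - cos(127°))
Δλ_expected = 2.4263 × (1 - cos(127°))
Δλ_expected = 2.4263 × 1.6018
Δλ_expected = 3.8865 pm

Given shift: 3.8865 pm
Expected shift: 3.8865 pm
Difference: 0.0000 pm

The values match. This is consistent with Compton scattering at the stated angle.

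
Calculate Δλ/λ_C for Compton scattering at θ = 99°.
1.1564 λ_C

The Compton shift formula is:
Δλ = λ_C(1 - cos θ)

Dividing both sides by λ_C:
Δλ/λ_C = 1 - cos θ

For θ = 99°:
Δλ/λ_C = 1 - cos(99°)
Δλ/λ_C = 1 - -0.1564
Δλ/λ_C = 1.1564

This means the shift is 1.1564 × λ_C = 2.8059 pm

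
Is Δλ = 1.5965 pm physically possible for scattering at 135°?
No, inconsistent

Calculate the expected shift for θ = 135°:

Δλ_expected = λ_C(1 - cos(135°))
Δλ_expected = 2.4263 × (1 - cos(135°))
Δλ_expected = 2.4263 × 1.7071
Δλ_expected = 4.1420 pm

Given shift: 1.5965 pm
Expected shift: 4.1420 pm
Difference: 2.5455 pm

The values do not match. The given shift corresponds to θ ≈ 70.0°, not 135°.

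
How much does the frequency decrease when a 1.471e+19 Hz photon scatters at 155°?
2.721e+18 Hz (decrease)

Convert frequency to wavelength (c = 299792458 m/s):
λ₀ = c/f₀ = 299792458/1.471e+19 = 2.0380181e-11 m = 20.3802 pm

Calculate Compton shift:
Δλ = λ_C(1 - cos(155°)) = 4.6253 pm

Final wavelength:
λ' = λ₀ + Δλ = 20.3802 + 4.6253 = 25.0055 pm

Final frequency:
f' = c/λ' = 299792458/2.5005475e-11 = 1.1989073e+19 Hz

Frequency shift (decrease):
Δf = f₀ - f' = 1.471e+19 - 1.1989073e+19 = 2.721e+18 Hz

(Intermediate values are shown rounded; full precision is carried through to the final answer.)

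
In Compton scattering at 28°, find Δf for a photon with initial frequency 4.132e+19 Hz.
1.557e+18 Hz (decrease)

Convert frequency to wavelength (c = 299792458 m/s):
λ₀ = c/f₀ = 299792458/4.132e+19 = 7.2553838e-12 m = 7.2554 pm

Calculate Compton shift:
Δλ = λ_C(1 - cos(28°)) = 0.2840 pm

Final wavelength:
λ' = λ₀ + Δλ = 7.2554 + 0.2840 = 7.5394 pm

Final frequency:
f' = c/λ' = 299792458/7.5393892e-12 = 3.9763494e+19 Hz

Frequency shift (decrease):
Δf = f₀ - f' = 4.132e+19 - 3.9763494e+19 = 1.557e+18 Hz

(Intermediate values are shown rounded; full precision is carried through to the final answer.)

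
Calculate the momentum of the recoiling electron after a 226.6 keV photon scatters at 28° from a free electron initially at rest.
5.7442e-23 kg·m/s

The electron is initially at rest, so by conservation of momentum:
p⃗_e = p⃗₀ − p⃗'  (incident photon momentum minus scattered photon momentum)

Photon momentum magnitudes (p = h/λ = E/c):
λ₀ = hc/E₀ = 5.4715 pm → p₀ = h/λ₀ = 1.2110e-22 kg·m/s
Δλ = λ_C(1 − cos 28°) = 0.2840 pm
λ' = 5.7555 pm → p' = h/λ' = 1.1513e-22 kg·m/s

The scattered photon makes angle θ = 28° with the incident direction, so by the law of cosines:
|p⃗_e|² = p₀² + p'² − 2p₀p'cos θ
|p⃗_e|² = (1.2110e-22)² + (1.1513e-22)² − 2·1.2110e-22·1.1513e-22·cos(28°)
|p⃗_e| = 5.7442e-23 kg·m/s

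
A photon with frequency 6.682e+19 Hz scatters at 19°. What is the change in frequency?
1.912e+18 Hz (decrease)

Convert frequency to wavelength (c = 299792458 m/s):
λ₀ = c/f₀ = 299792458/6.682e+19 = 4.4865678e-12 m = 4.4866 pm

Calculate Compton shift:
Δλ = λ_C(1 - cos(19°)) = 0.1322 pm

Final wavelength:
λ' = λ₀ + Δλ = 4.4866 + 0.1322 = 4.6188 pm

Final frequency:
f' = c/λ' = 299792458/4.6187566e-12 = 6.4907611e+19 Hz

Frequency shift (decrease):
Δf = f₀ - f' = 6.682e+19 - 6.4907611e+19 = 1.912e+18 Hz

(Intermediate values are shown rounded; full precision is carried through to the final answer.)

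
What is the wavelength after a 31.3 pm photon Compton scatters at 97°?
34.0220 pm

Using the Compton scattering formula:
λ' = λ + Δλ = λ + λ_C(1 - cos θ)

Given:
- Initial wavelength λ = 31.3 pm
- Scattering angle θ = 97°
- Compton wavelength λ_C ≈ 2.4263 pm

Calculate the shift:
Δλ = 2.4263 × (1 - cos(97°))
Δλ = 2.4263 × 1.1219
Δλ = 2.7220 pm

Final wavelength:
λ' = 31.3 + 2.7220 = 34.0220 pm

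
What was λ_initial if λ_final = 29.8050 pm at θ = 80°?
27.8000 pm

From λ' = λ + Δλ, we have λ = λ' - Δλ

First calculate the Compton shift:
Δλ = λ_C(1 - cos θ)
Δλ = 2.4263 × (1 - cos(80°))
Δλ = 2.4263 × 0.8264
Δλ = 2.0050 pm

Initial wavelength:
λ = λ' - Δλ
λ = 29.8050 - 2.0050
λ = 27.8000 pm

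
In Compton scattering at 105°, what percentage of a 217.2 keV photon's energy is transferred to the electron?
0.3486 (or 34.86%)

Calculate initial and final photon energies:

Initial: E₀ = 217.2 keV → λ₀ = 5.7083 pm
Compton shift: Δλ = 3.0543 pm
Final wavelength: λ' = 8.7626 pm
Final energy: E' = 141.4928 keV

Fractional energy loss:
(E₀ - E')/E₀ = (217.2000 - 141.4928)/217.2000
= 75.7072/217.2000
= 0.3486
= 34.86%

(Intermediate values are shown rounded; full precision is carried through to the final answer.)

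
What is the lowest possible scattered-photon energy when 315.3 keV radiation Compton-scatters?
141.1336 keV (at θ = 180°)

The scattered photon has minimum energy when its wavelength is maximum, i.e., when the Compton shift Δλ = λ_C(1 − cos θ) is maximum. This occurs at θ = 180° (backscattering), giving Δλ_max = 2λ_C = 4.8526 pm.

Initial wavelength: λ₀ = hc/E₀ = 3.9323 pm
Maximum final wavelength: λ'_max = λ₀ + 2λ_C = 3.9323 + 4.8526 = 8.7849 pm
Minimum final energy: E'_min = hc/λ'_max = 141.1336 keV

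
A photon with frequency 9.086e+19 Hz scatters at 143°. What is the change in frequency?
5.174e+19 Hz (decrease)

Convert frequency to wavelength (c = 299792458 m/s):
λ₀ = c/f₀ = 299792458/9.086e+19 = 3.2994988e-12 m = 3.2995 pm

Calculate Compton shift:
Δλ = λ_C(1 - cos(143°)) = 4.3640 pm

Final wavelength:
λ' = λ₀ + Δλ = 3.2995 + 4.3640 = 7.6635 pm

Final frequency:
f' = c/λ' = 299792458/7.6635465e-12 = 3.9119285e+19 Hz

Frequency shift (decrease):
Δf = f₀ - f' = 9.086e+19 - 3.9119285e+19 = 5.174e+19 Hz

(Intermediate values are shown rounded; full precision is carried through to the final answer.)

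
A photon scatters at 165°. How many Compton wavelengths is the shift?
1.9659 λ_C

The Compton shift formula is:
Δλ = λ_C(1 - cos θ)

Dividing both sides by λ_C:
Δλ/λ_C = 1 - cos θ

For θ = 165°:
Δλ/λ_C = 1 - cos(165°)
Δλ/λ_C = 1 - -0.9659
Δλ/λ_C = 1.9659

This means the shift is 1.9659 × λ_C = 4.7699 pm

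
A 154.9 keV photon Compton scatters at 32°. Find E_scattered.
148.0793 keV

First convert energy to wavelength:
λ = hc/E, with hc ≈ 1239.842 keV·pm (i.e. 1239.842 eV·nm)

For E = 154.9 keV = 154900 eV:
λ = 1239.842 keV·pm / 154.9 keV
λ = 8.0041 pm

Calculate the Compton shift:
Δλ = λ_C(1 - cos(32°)) = 2.4263 × 0.1520
Δλ = 0.3687 pm

Final wavelength:
λ' = 8.0041 + 0.3687 = 8.3728 pm

Final energy:
E' = hc/λ' = 1239.842 / 8.3728 = 148.0793 keV

(Intermediate values are shown rounded; full precision is carried through to the final answer.)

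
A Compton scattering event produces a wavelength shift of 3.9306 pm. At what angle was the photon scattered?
128.32°

From the Compton formula Δλ = λ_C(1 - cos θ), we can solve for θ:

cos θ = 1 - Δλ/λ_C

Given:
- Δλ = 3.9306 pm
- λ_C = h/(m_e·c) ≈ 2.42631024 pm

cos θ = 1 - 3.9306/2.42631024
cos θ = 1 - 1.619991
cos θ = -0.619991

θ = arccos(-0.619991)
θ = 128.32°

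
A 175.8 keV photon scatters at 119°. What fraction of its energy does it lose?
0.3381 (or 33.81%)

Calculate initial and final photon energies:

Initial: E₀ = 175.8 keV → λ₀ = 7.0526 pm
Compton shift: Δλ = 3.6026 pm
Final wavelength: λ' = 10.6552 pm
Final energy: E' = 116.3605 keV

Fractional energy loss:
(E₀ - E')/E₀ = (175.8000 - 116.3605)/175.8000
= 59.4395/175.8000
= 0.3381
= 33.81%

(Intermediate values are shown rounded; full precision is carried through to the final answer.)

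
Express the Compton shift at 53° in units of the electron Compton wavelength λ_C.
0.3982 λ_C

The Compton shift formula is:
Δλ = λ_C(1 - cos θ)

Dividing both sides by λ_C:
Δλ/λ_C = 1 - cos θ

For θ = 53°:
Δλ/λ_C = 1 - cos(53°)
Δλ/λ_C = 1 - 0.6018
Δλ/λ_C = 0.3982

This means the shift is 0.3982 × λ_C = 0.9661 pm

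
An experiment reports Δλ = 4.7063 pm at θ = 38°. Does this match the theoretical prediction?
No, inconsistent

Calculate the expected shift for θ = 38°:

Δλ_expected = λ_C(1 - cos(38°))
Δλ_expected = 2.4263 × (1 - cos(38°))
Δλ_expected = 2.4263 × 0.2120
Δλ_expected = 0.5144 pm

Given shift: 4.7063 pm
Expected shift: 0.5144 pm
Difference: 4.1919 pm

The values do not match. The given shift corresponds to θ ≈ 160.0°, not 38°.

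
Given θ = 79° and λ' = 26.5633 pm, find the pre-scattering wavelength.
24.6000 pm

From λ' = λ + Δλ, we have λ = λ' - Δλ

First calculate the Compton shift:
Δλ = λ_C(1 - cos θ)
Δλ = 2.4263 × (1 - cos(79°))
Δλ = 2.4263 × 0.8092
Δλ = 1.9633 pm

Initial wavelength:
λ = λ' - Δλ
λ = 26.5633 - 1.9633
λ = 24.6000 pm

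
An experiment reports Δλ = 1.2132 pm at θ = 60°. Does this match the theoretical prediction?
Yes, consistent

Calculate the expected shift for θ = 60°:

Δλ_expected = λ_C(1 - cos(60°))
Δλ_expected = 2.4263 × (1 - cos(60°))
Δλ_expected = 2.4263 × 0.5000
Δλ_expected = 1.2132 pm

Given shift: 1.2132 pm
Expected shift: 1.2132 pm
Difference: 0.0000 pm

The values match. This is consistent with Compton scattering at the stated angle.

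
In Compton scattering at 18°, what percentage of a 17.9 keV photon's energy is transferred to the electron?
0.0017 (or 0.17%)

Calculate initial and final photon energies:

Initial: E₀ = 17.9 keV → λ₀ = 69.2649 pm
Compton shift: Δλ = 0.1188 pm
Final wavelength: λ' = 69.3837 pm
Final energy: E' = 17.8694 keV

Fractional energy loss:
(E₀ - E')/E₀ = (17.9000 - 17.8694)/17.9000
= 0.0306/17.9000
= 0.0017
= 0.17%

(Intermediate values are shown rounded; full precision is carried through to the final answer.)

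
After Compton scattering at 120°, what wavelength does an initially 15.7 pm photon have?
19.3395 pm

Using the Compton formula: λ' = λ + λ_C(1 − cos θ)

For θ = 120°, cos θ = -1/2 (exact) = -0.5000, so:
1 − cos 120° = 1 − (-1/2) = 1.5000

Δλ = λ_C × 1.5000 = 2.4263 × 1.5000 = 3.6395 pm

λ' = 15.7 + 3.6395 = 19.3395 pm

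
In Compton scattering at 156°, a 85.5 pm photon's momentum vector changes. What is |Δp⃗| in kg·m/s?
1.4771e-23 kg·m/s

Photon momentum magnitude is p = h/λ.

Initial momentum:
p₀ = h/λ = 6.6261e-34/8.5500e-11 = 7.7498e-24 kg·m/s

After scattering:
λ' = λ + Δλ = 85.5 + 4.6429 = 90.1429 pm
p' = h/λ' = 6.6261e-34/9.0143e-11 = 7.3506e-24 kg·m/s

Momentum is a vector; the scattered photon's direction makes angle θ = 156° with the incident direction. The magnitude of the vector change Δp⃗ = p⃗₀ − p⃗' is found from the law of cosines:
|Δp⃗|² = p₀² + p'² − 2p₀p'cos θ
|Δp⃗|² = (7.7498e-24)² + (7.3506e-24)² − 2·7.7498e-24·7.3506e-24·cos(156°)
|Δp⃗| = 1.4771e-23 kg·m/s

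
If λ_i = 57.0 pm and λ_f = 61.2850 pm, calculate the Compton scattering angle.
140.00°

First find the wavelength shift:
Δλ = λ' - λ = 61.2850 - 57.0 = 4.2850 pm

Using Δλ = λ_C(1 - cos θ), with λ_C = h/(m_e·c) ≈ 2.42631024 pm:
cos θ = 1 - Δλ/λ_C
cos θ = 1 - 4.2850/2.42631024
cos θ = -0.766056

θ = arccos(-0.766056)
θ = 140.00°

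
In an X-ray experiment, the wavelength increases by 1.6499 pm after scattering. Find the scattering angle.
71.34°

From the Compton formula Δλ = λ_C(1 - cos θ), we can solve for θ:

cos θ = 1 - Δλ/λ_C

Given:
- Δλ = 1.6499 pm
- λ_C = h/(m_e·c) ≈ 2.42631024 pm

cos θ = 1 - 1.6499/2.42631024
cos θ = 1 - 0.680004
cos θ = 0.319996

θ = arccos(0.319996)
θ = 71.34°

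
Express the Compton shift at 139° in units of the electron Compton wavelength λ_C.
1.7547 λ_C

The Compton shift formula is:
Δλ = λ_C(1 - cos θ)

Dividing both sides by λ_C:
Δλ/λ_C = 1 - cos θ

For θ = 139°:
Δλ/λ_C = 1 - cos(139°)
Δλ/λ_C = 1 - -0.7547
Δλ/λ_C = 1.7547

This means the shift is 1.7547 × λ_C = 4.2575 pm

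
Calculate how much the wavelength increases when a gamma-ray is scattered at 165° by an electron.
4.7699 pm

Using the Compton scattering formula:
Δλ = λ_C(1 - cos θ)

where λ_C = h/(m_e·c) ≈ 2.4263 pm is the Compton wavelength of an electron.

For θ = 165°:
cos(165°) = -0.9659
1 - cos(165°) = 1.9659

Δλ = 2.4263 × 1.9659
Δλ = 4.7699 pm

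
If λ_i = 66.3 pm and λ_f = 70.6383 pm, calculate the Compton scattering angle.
142.00°

First find the wavelength shift:
Δλ = λ' - λ = 70.6383 - 66.3 = 4.3383 pm

Using Δλ = λ_C(1 - cos θ), with λ_C = h/(m_e·c) ≈ 2.42631024 pm:
cos θ = 1 - Δλ/λ_C
cos θ = 1 - 4.3383/2.42631024
cos θ = -0.788024

θ = arccos(-0.788024)
θ = 142.00°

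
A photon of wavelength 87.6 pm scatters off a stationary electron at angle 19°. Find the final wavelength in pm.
87.7322 pm

Using the Compton scattering formula:
λ' = λ + Δλ = λ + λ_C(1 - cos θ)

Given:
- Initial wavelength λ = 87.6 pm
- Scattering angle θ = 19°
- Compton wavelength λ_C ≈ 2.4263 pm

Calculate the shift:
Δλ = 2.4263 × (1 - cos(19°))
Δλ = 2.4263 × 0.0545
Δλ = 0.1322 pm

Final wavelength:
λ' = 87.6 + 0.1322 = 87.7322 pm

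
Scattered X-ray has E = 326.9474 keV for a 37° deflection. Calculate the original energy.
375.2999 keV

Convert final energy to wavelength (hc ≈ 1239.842 keV·pm):
λ' = hc/E' = 1239.842 / 326.9474 = 3.7922 pm

Calculate the Compton shift:
Δλ = λ_C(1 - cos(37°))
Δλ = 2.4263 × (1 - cos(37°))
Δλ = 0.4886 pm

Initial wavelength:
λ = λ' - Δλ = 3.7922 - 0.4886 = 3.3036 pm

Initial energy:
E = hc/λ = 1239.842 / 3.3036 = 375.2999 keV

(Intermediate values are shown rounded; full precision is carried through to the final answer.)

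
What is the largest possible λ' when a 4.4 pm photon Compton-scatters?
9.2526 pm (at θ = 180°)

The Compton shift is Δλ = λ_C(1 − cos θ).

Since cos θ ranges from −1 to 1, the factor (1 − cos θ) ranges from 0 to 2; the maximum shift occurs at θ = 180° (backscattering):
Δλ_max = 2λ_C = 2 × 2.4263 pm = 4.8526 pm

Maximum scattered wavelength:
λ'_max = λ₀ + Δλ_max = 4.4 + 4.8526 = 9.2526 pm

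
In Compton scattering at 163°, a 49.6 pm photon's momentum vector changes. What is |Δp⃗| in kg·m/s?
2.5271e-23 kg·m/s

Photon momentum magnitude is p = h/λ.

Initial momentum:
p₀ = h/λ = 6.6261e-34/4.9600e-11 = 1.3359e-23 kg·m/s

After scattering:
λ' = λ + Δλ = 49.6 + 4.7466 = 54.3466 pm
p' = h/λ' = 6.6261e-34/5.4347e-11 = 1.2192e-23 kg·m/s

Momentum is a vector; the scattered photon's direction makes angle θ = 163° with the incident direction. The magnitude of the vector change Δp⃗ = p⃗₀ − p⃗' is found from the law of cosines:
|Δp⃗|² = p₀² + p'² − 2p₀p'cos θ
|Δp⃗|² = (1.3359e-23)² + (1.2192e-23)² − 2·1.3359e-23·1.2192e-23·cos(163°)
|Δp⃗| = 2.5271e-23 kg·m/s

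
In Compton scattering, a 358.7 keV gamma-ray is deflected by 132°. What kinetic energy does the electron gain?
193.5268 keV

By energy conservation: K_e = E_initial - E_final

First find the scattered photon energy:
Initial wavelength: λ = hc/E = 3.4565 pm
Compton shift: Δλ = λ_C(1 - cos(132°)) = 4.0498 pm
Final wavelength: λ' = 3.4565 + 4.0498 = 7.5063 pm
Final photon energy: E' = hc/λ' = 165.1732 keV

Electron kinetic energy:
K_e = E - E' = 358.7000 - 165.1732 = 193.5268 keV

(Intermediate values are shown rounded; full precision is carried through to the final answer.)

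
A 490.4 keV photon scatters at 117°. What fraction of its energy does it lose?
0.5825 (or 58.25%)

Calculate initial and final photon energies:

Initial: E₀ = 490.4 keV → λ₀ = 2.5282 pm
Compton shift: Δλ = 3.5278 pm
Final wavelength: λ' = 6.0561 pm
Final energy: E' = 204.7276 keV

Fractional energy loss:
(E₀ - E')/E₀ = (490.4000 - 204.7276)/490.4000
= 285.6724/490.4000
= 0.5825
= 58.25%

(Intermediate values are shown rounded; full precision is carried through to the final answer.)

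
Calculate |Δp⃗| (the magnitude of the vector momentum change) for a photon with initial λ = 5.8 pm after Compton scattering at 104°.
1.5119e-22 kg·m/s

Photon momentum magnitude is p = h/λ.

Initial momentum:
p₀ = h/λ = 6.6261e-34/5.8000e-12 = 1.1424e-22 kg·m/s

After scattering:
λ' = λ + Δλ = 5.8 + 3.0133 = 8.8133 pm
p' = h/λ' = 6.6261e-34/8.8133e-12 = 7.5183e-23 kg·m/s

Momentum is a vector; the scattered photon's direction makes angle θ = 104° with the incident direction. The magnitude of the vector change Δp⃗ = p⃗₀ − p⃗' is found from the law of cosines:
|Δp⃗|² = p₀² + p'² − 2p₀p'cos θ
|Δp⃗|² = (1.1424e-22)² + (7.5183e-23)² − 2·1.1424e-22·7.5183e-23·cos(104°)
|Δp⃗| = 1.5119e-22 kg·m/s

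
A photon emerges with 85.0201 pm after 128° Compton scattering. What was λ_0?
81.1000 pm

From λ' = λ + Δλ, we have λ = λ' - Δλ

First calculate the Compton shift:
Δλ = λ_C(1 - cos θ)
Δλ = 2.4263 × (1 - cos(128°))
Δλ = 2.4263 × 1.6157
Δλ = 3.9201 pm

Initial wavelength:
λ = λ' - Δλ
λ = 85.0201 - 3.9201
λ = 81.1000 pm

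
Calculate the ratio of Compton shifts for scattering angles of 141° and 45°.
141° produces the larger shift by a factor of 6.068

Calculate both shifts using Δλ = λ_C(1 - cos θ):

For θ₁ = 45°:
Δλ₁ = 2.4263 × (1 - cos(45°))
Δλ₁ = 2.4263 × 0.2929
Δλ₁ = 0.7106 pm

For θ₂ = 141°:
Δλ₂ = 2.4263 × (1 - cos(141°))
Δλ₂ = 2.4263 × 1.7771
Δλ₂ = 4.3119 pm

The 141° angle produces the larger shift.
Ratio: 4.3119/0.7106 = 6.068

(Intermediate values are shown rounded; full precision is carried through to the final answer.)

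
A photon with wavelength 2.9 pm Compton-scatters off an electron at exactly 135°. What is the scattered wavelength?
7.0420 pm

Using the Compton formula: λ' = λ + λ_C(1 − cos θ)

For θ = 135°, cos θ = -√2/2 (exact) ≈ -0.7071, so:
1 − cos 135° = 1 − (-√2/2) ≈ 1.7071

Δλ = λ_C × 1.7071 = 2.4263 × 1.7071 = 4.1420 pm

λ' = 2.9 + 4.1420 = 7.0420 pm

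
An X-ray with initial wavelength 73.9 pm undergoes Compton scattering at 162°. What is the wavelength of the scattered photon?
78.6339 pm

Using the Compton scattering formula:
λ' = λ + Δλ = λ + λ_C(1 - cos θ)

Given:
- Initial wavelength λ = 73.9 pm
- Scattering angle θ = 162°
- Compton wavelength λ_C ≈ 2.4263 pm

Calculate the shift:
Δλ = 2.4263 × (1 - cos(162°))
Δλ = 2.4263 × 1.9511
Δλ = 4.7339 pm

Final wavelength:
λ' = 73.9 + 4.7339 = 78.6339 pm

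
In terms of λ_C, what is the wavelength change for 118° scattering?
1.4695 λ_C

The Compton shift formula is:
Δλ = λ_C(1 - cos θ)

Dividing both sides by λ_C:
Δλ/λ_C = 1 - cos θ

For θ = 118°:
Δλ/λ_C = 1 - cos(118°)
Δλ/λ_C = 1 - -0.4695
Δλ/λ_C = 1.4695

This means the shift is 1.4695 × λ_C = 3.5654 pm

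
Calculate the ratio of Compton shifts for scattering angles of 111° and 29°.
111° produces the larger shift by a factor of 10.834

Calculate both shifts using Δλ = λ_C(1 - cos θ):

For θ₁ = 29°:
Δλ₁ = 2.4263 × (1 - cos(29°))
Δλ₁ = 2.4263 × 0.1254
Δλ₁ = 0.3042 pm

For θ₂ = 111°:
Δλ₂ = 2.4263 × (1 - cos(111°))
Δλ₂ = 2.4263 × 1.3584
Δλ₂ = 3.2958 pm

The 111° angle produces the larger shift.
Ratio: 3.2958/0.3042 = 10.834

(Intermediate values are shown rounded; full precision is carried through to the final answer.)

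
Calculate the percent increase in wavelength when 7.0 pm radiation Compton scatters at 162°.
67.6267%

Calculate the Compton shift:
Δλ = λ_C(1 - cos(162°))
Δλ = 2.4263 × (1 - cos(162°))
Δλ = 2.4263 × 1.9511
Δλ = 4.7339 pm

Percentage change:
(Δλ/λ₀) × 100 = (4.7339/7.0) × 100
= 67.6267%

(Intermediate values are shown rounded; full precision is carried through to the final answer.)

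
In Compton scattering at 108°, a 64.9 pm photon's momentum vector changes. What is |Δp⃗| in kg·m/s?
1.6137e-23 kg·m/s

Photon momentum magnitude is p = h/λ.

Initial momentum:
p₀ = h/λ = 6.6261e-34/6.4900e-11 = 1.0210e-23 kg·m/s

After scattering:
λ' = λ + Δλ = 64.9 + 3.1761 = 68.0761 pm
p' = h/λ' = 6.6261e-34/6.8076e-11 = 9.7333e-24 kg·m/s

Momentum is a vector; the scattered photon's direction makes angle θ = 108° with the incident direction. The magnitude of the vector change Δp⃗ = p⃗₀ − p⃗' is found from the law of cosines:
|Δp⃗|² = p₀² + p'² − 2p₀p'cos θ
|Δp⃗|² = (1.0210e-23)² + (9.7333e-24)² − 2·1.0210e-23·9.7333e-24·cos(108°)
|Δp⃗| = 1.6137e-23 kg·m/s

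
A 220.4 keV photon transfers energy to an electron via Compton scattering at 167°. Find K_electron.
101.3659 keV

By energy conservation: K_e = E_initial - E_final

First find the scattered photon energy:
Initial wavelength: λ = hc/E = 5.6254 pm
Compton shift: Δλ = λ_C(1 - cos(167°)) = 4.7904 pm
Final wavelength: λ' = 5.6254 + 4.7904 = 10.4159 pm
Final photon energy: E' = hc/λ' = 119.0341 keV

Electron kinetic energy:
K_e = E - E' = 220.4000 - 119.0341 = 101.3659 keV

(Intermediate values are shown rounded; full precision is carried through to the final answer.)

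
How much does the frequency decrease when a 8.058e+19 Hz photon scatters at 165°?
4.527e+19 Hz (decrease)

Convert frequency to wavelength (c = 299792458 m/s):
λ₀ = c/f₀ = 299792458/8.058e+19 = 3.7204326e-12 m = 3.7204 pm

Calculate Compton shift:
Δλ = λ_C(1 - cos(165°)) = 4.7699 pm

Final wavelength:
λ' = λ₀ + Δλ = 3.7204 + 4.7699 = 8.4904 pm

Final frequency:
f' = c/λ' = 299792458/8.4903785e-12 = 3.5309669e+19 Hz

Frequency shift (decrease):
Δf = f₀ - f' = 8.058e+19 - 3.5309669e+19 = 4.527e+19 Hz

(Intermediate values are shown rounded; full precision is carried through to the final answer.)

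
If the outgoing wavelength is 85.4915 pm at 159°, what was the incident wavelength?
80.8000 pm

From λ' = λ + Δλ, we have λ = λ' - Δλ

First calculate the Compton shift:
Δλ = λ_C(1 - cos θ)
Δλ = 2.4263 × (1 - cos(159°))
Δλ = 2.4263 × 1.9336
Δλ = 4.6915 pm

Initial wavelength:
λ = λ' - Δλ
λ = 85.4915 - 4.6915
λ = 80.8000 pm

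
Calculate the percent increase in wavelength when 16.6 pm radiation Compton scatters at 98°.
16.6505%

Calculate the Compton shift:
Δλ = λ_C(1 - cos(98°))
Δλ = 2.4263 × (1 - cos(98°))
Δλ = 2.4263 × 1.1392
Δλ = 2.7640 pm

Percentage change:
(Δλ/λ₀) × 100 = (2.7640/16.6) × 100
= 16.6505%

(Intermediate values are shown rounded; full precision is carried through to the final answer.)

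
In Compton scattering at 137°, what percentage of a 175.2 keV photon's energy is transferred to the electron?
0.3725 (or 37.25%)

Calculate initial and final photon energies:

Initial: E₀ = 175.2 keV → λ₀ = 7.0767 pm
Compton shift: Δλ = 4.2008 pm
Final wavelength: λ' = 11.2775 pm
Final energy: E' = 109.9392 keV

Fractional energy loss:
(E₀ - E')/E₀ = (175.2000 - 109.9392)/175.2000
= 65.2608/175.2000
= 0.3725
= 37.25%

(Intermediate values are shown rounded; full precision is carried through to the final answer.)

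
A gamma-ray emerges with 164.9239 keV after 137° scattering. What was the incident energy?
373.7999 keV

Convert final energy to wavelength (hc ≈ 1239.842 keV·pm):
λ' = hc/E' = 1239.842 / 164.9239 = 7.5177 pm

Calculate the Compton shift:
Δλ = λ_C(1 - cos(137°))
Δλ = 2.4263 × (1 - cos(137°))
Δλ = 4.2008 pm

Initial wavelength:
λ = λ' - Δλ = 7.5177 - 4.2008 = 3.3169 pm

Initial energy:
E = hc/λ = 1239.842 / 3.3169 = 373.7999 keV

(Intermediate values are shown rounded; full precision is carried through to the final answer.)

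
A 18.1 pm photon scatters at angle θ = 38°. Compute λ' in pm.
18.6144 pm

Using the Compton scattering formula:
λ' = λ + Δλ = λ + λ_C(1 - cos θ)

Given:
- Initial wavelength λ = 18.1 pm
- Scattering angle θ = 38°
- Compton wavelength λ_C ≈ 2.4263 pm

Calculate the shift:
Δλ = 2.4263 × (1 - cos(38°))
Δλ = 2.4263 × 0.2120
Δλ = 0.5144 pm

Final wavelength:
λ' = 18.1 + 0.5144 = 18.6144 pm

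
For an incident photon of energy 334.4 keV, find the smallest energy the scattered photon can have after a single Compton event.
144.8366 keV (at θ = 180°)

The scattered photon has minimum energy when its wavelength is maximum, i.e., when the Compton shift Δλ = λ_C(1 − cos θ) is maximum. This occurs at θ = 180° (backscattering), giving Δλ_max = 2λ_C = 4.8526 pm.

Initial wavelength: λ₀ = hc/E₀ = 3.7077 pm
Maximum final wavelength: λ'_max = λ₀ + 2λ_C = 3.7077 + 4.8526 = 8.5603 pm
Minimum final energy: E'_min = hc/λ'_max = 144.8366 keV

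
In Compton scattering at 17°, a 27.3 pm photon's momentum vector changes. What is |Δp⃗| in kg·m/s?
7.1618e-24 kg·m/s

Photon momentum magnitude is p = h/λ.

Initial momentum:
p₀ = h/λ = 6.6261e-34/2.7300e-11 = 2.4271e-23 kg·m/s

After scattering:
λ' = λ + Δλ = 27.3 + 0.1060 = 27.4060 pm
p' = h/λ' = 6.6261e-34/2.7406e-11 = 2.4177e-23 kg·m/s

Momentum is a vector; the scattered photon's direction makes angle θ = 17° with the incident direction. The magnitude of the vector change Δp⃗ = p⃗₀ − p⃗' is found from the law of cosines:
|Δp⃗|² = p₀² + p'² − 2p₀p'cos θ
|Δp⃗|² = (2.4271e-23)² + (2.4177e-23)² − 2·2.4271e-23·2.4177e-23·cos(17°)
|Δp⃗| = 7.1618e-24 kg·m/s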